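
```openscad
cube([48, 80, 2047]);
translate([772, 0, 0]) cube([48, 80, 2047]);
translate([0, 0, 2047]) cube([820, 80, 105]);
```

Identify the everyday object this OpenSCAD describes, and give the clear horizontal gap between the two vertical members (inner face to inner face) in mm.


A door frame. The clear opening width is 724 mm.

Two 2047 mm tall posts with a header on top — a door frame. The left jamb is 48 mm wide at x = 0; the right jamb starts at x = 772. The clear opening is 772 − 48 = 724 mm.


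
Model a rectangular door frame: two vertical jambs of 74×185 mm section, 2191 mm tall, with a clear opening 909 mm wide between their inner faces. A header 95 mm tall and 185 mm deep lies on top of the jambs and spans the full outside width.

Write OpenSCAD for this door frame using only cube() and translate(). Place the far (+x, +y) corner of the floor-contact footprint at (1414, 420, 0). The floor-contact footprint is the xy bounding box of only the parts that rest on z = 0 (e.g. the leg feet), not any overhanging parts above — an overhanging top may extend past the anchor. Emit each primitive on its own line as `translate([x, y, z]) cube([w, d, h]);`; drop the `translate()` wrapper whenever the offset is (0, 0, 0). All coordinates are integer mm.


translate([357, 235, 0]) cube([74, 185, 2191]);
translate([1340, 235, 0]) cube([74, 185, 2191]);
translate([357, 235, 2191]) cube([1057, 185, 95]);


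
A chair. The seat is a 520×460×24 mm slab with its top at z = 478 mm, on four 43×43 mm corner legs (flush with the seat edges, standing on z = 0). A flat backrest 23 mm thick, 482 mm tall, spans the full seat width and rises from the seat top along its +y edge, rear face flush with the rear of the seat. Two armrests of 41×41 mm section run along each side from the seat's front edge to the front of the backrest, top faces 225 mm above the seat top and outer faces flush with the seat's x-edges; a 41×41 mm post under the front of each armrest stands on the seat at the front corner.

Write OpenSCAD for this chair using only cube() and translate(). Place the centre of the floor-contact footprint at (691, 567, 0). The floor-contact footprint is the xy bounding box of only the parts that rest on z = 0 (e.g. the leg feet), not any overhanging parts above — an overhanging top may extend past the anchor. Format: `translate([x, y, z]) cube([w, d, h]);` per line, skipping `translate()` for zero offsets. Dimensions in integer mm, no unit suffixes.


translate([431, 337, 454]) cube([520, 460, 24]);
translate([431, 337, 0]) cube([43, 43, 454]);
translate([908, 337, 0]) cube([43, 43, 454]);
translate([431, 754, 0]) cube([43, 43, 454]);
translate([908, 754, 0]) cube([43, 43, 454]);
translate([431, 774, 478]) cube([520, 23, 482]);
translate([431, 337, 662]) cube([41, 437, 41]);
translate([910, 337, 662]) cube([41, 437, 41]);
translate([431, 337, 478]) cube([41, 41, 184]);
translate([910, 337, 478]) cube([41, 41, 184]);


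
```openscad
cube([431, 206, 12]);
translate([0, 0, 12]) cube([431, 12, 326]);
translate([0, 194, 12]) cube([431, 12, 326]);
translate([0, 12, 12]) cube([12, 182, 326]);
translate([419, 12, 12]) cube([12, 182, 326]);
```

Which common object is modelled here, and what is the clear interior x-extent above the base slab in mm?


An open box. The internal width is 407 mm.

A 431×206 base slab with four walls standing on it — an open box. The base is 431 mm wide and the walls are 12 mm thick, so the internal width is 431 − 2 × 12 = 407 mm.


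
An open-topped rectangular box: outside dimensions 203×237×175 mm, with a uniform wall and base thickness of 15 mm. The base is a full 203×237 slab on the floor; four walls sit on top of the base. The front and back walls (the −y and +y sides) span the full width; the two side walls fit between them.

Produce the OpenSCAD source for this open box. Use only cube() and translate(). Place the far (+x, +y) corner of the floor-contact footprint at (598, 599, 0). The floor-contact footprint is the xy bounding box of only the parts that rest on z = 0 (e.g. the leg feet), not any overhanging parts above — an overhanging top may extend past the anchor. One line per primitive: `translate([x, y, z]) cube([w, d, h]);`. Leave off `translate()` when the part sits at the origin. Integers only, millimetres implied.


translate([395, 362, 0]) cube([203, 237, 15]);
translate([395, 362, 15]) cube([203, 15, 160]);
translate([395, 584, 15]) cube([203, 15, 160]);
translate([395, 377, 15]) cube([15, 207, 160]);
translate([583, 377, 15]) cube([15, 207, 160]);


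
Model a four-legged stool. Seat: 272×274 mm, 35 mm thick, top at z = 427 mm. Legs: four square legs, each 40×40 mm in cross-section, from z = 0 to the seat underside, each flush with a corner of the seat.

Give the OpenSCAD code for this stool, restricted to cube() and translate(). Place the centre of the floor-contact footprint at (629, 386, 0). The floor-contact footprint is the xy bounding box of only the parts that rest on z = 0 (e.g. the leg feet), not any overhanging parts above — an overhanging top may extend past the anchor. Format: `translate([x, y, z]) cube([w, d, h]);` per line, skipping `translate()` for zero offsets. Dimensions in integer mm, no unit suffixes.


translate([493, 249, 392]) cube([272, 274, 35]);
translate([493, 249, 0]) cube([40, 40, 392]);
translate([725, 249, 0]) cube([40, 40, 392]);
translate([493, 483, 0]) cube([40, 40, 392]);
translate([725, 483, 0]) cube([40, 40, 392]);


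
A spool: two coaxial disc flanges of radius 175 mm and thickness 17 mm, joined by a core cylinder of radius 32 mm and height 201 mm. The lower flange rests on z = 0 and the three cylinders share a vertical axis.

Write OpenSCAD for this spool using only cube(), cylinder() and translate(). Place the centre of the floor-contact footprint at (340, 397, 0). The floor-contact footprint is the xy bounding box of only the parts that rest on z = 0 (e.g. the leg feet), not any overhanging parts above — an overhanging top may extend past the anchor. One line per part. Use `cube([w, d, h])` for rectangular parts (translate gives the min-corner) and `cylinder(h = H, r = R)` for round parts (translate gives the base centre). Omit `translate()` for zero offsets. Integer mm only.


translate([340, 397, 0]) cylinder(h = 17, r = 175);
translate([340, 397, 17]) cylinder(h = 201, r = 32);
translate([340, 397, 218]) cylinder(h = 17, r = 175);


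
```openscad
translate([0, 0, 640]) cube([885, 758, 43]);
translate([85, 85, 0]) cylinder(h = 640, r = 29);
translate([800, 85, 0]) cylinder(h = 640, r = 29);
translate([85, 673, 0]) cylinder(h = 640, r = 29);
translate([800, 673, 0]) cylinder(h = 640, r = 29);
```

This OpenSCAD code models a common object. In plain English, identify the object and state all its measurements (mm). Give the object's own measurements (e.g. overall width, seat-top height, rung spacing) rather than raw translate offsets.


A rectangular dining table. The top is 885×758×43 mm with its upper surface at z = 683 mm. It stands on four round legs of 58 mm diameter, each leg's bounding box inset 56 mm from the nearest pair of top edges, running from the floor to the underside of the top.


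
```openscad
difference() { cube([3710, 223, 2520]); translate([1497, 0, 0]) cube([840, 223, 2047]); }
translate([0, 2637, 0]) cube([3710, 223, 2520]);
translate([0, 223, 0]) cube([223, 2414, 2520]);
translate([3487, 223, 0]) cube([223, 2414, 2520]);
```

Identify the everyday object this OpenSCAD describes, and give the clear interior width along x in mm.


A single room. The interior width is 3264 mm.

Four walls enclosing a rectangle with a door in the front wall — a room. Outside width 3710 minus two 223 mm walls gives 3264 mm.


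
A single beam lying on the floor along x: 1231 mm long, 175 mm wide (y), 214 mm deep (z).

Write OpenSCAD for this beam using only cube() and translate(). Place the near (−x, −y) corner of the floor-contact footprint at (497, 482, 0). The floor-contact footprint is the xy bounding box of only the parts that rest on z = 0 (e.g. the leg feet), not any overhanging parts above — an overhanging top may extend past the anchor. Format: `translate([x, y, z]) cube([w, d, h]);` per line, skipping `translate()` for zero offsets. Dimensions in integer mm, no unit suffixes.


translate([497, 482, 0]) cube([1231, 175, 214]);


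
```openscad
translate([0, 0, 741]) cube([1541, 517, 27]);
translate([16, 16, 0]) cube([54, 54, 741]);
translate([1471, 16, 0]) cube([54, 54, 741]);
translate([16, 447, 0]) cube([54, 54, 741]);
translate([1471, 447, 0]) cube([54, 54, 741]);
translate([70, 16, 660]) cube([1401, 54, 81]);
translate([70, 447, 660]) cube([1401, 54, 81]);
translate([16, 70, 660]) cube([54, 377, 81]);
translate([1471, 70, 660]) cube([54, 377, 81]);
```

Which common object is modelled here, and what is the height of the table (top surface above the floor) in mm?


A table. The table height is 768 mm.

A 1541×517×27 slab sits at z = 741 on four 54 mm square posts — a table. The top surface is at 741 + 27 = 768 mm.


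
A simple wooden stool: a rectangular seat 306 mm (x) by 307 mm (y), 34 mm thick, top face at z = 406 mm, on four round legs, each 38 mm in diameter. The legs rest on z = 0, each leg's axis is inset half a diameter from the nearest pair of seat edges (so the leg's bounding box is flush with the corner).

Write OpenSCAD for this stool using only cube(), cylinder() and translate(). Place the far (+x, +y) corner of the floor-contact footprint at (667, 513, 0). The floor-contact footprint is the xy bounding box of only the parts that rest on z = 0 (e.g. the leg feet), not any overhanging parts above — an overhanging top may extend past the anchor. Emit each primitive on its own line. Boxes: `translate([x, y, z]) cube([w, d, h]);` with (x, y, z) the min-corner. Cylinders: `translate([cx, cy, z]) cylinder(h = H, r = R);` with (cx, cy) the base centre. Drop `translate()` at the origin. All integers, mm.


translate([361, 206, 372]) cube([306, 307, 34]);
translate([380, 225, 0]) cylinder(h = 372, r = 19);
translate([648, 225, 0]) cylinder(h = 372, r = 19);
translate([380, 494, 0]) cylinder(h = 372, r = 19);
translate([648, 494, 0]) cylinder(h = 372, r = 19);


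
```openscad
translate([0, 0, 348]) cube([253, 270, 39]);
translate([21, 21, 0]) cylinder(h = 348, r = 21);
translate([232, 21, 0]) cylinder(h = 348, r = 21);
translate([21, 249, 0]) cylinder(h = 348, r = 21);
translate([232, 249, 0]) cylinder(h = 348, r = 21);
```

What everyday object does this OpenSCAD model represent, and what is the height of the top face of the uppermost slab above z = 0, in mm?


A stool. The seat height is 387 mm.

A 253×270×39 slab at z = 348 on four corner cylinders — a stool. The seat top is 348 + 39 = 387 mm.


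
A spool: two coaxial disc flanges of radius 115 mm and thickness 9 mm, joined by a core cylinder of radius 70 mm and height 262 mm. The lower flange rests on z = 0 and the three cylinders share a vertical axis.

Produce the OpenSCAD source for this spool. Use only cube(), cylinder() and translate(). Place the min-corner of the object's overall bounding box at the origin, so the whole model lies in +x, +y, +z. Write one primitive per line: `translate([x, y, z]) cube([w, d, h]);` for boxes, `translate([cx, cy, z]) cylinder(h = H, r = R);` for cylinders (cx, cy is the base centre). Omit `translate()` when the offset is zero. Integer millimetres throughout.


translate([115, 115, 0]) cylinder(h = 9, r = 115);
translate([115, 115, 9]) cylinder(h = 262, r = 70);
translate([115, 115, 271]) cylinder(h = 9, r = 115);


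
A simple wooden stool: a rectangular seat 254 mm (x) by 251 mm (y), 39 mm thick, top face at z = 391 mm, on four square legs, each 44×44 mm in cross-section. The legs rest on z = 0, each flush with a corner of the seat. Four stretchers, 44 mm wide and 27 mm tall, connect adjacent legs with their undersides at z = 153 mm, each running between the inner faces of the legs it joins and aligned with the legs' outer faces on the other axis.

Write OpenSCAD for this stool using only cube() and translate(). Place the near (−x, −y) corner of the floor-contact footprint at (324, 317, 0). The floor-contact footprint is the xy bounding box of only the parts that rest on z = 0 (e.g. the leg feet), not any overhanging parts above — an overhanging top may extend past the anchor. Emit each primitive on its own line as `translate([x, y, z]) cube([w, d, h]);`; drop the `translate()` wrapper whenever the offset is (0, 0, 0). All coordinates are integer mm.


translate([324, 317, 352]) cube([254, 251, 39]);
translate([324, 317, 0]) cube([44, 44, 352]);
translate([534, 317, 0]) cube([44, 44, 352]);
translate([324, 524, 0]) cube([44, 44, 352]);
translate([534, 524, 0]) cube([44, 44, 352]);
translate([368, 317, 153]) cube([166, 44, 27]);
translate([368, 524, 153]) cube([166, 44, 27]);
translate([324, 361, 153]) cube([44, 163, 27]);
translate([534, 361, 153]) cube([44, 163, 27]);


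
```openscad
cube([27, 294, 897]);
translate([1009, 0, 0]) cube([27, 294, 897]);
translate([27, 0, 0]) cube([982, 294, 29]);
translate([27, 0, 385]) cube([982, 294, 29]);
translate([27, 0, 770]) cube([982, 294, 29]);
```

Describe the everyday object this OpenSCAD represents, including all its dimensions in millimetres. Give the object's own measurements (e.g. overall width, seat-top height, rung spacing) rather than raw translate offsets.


An open bookshelf. Two side panels, each 27 mm thick, 294 mm deep and 897 mm tall, stand 1036 mm apart (outside-to-outside). Between them sit 3 shelves, each 29 mm thick and 294 mm deep, spanning the full gap between the sides. The bottom shelf rests on the floor (its underside at z = 0) and the clear gap between one shelf's top and the next shelf's underside is 356 mm.


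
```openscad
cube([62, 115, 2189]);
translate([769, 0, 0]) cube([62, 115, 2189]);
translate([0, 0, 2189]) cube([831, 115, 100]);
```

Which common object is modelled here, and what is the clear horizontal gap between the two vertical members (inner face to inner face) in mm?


A door frame. The clear opening width is 707 mm.

Two 2189 mm tall posts with a header on top — a door frame. The left jamb is 62 mm wide at x = 0; the right jamb starts at x = 769. The clear opening is 769 − 62 = 707 mm.


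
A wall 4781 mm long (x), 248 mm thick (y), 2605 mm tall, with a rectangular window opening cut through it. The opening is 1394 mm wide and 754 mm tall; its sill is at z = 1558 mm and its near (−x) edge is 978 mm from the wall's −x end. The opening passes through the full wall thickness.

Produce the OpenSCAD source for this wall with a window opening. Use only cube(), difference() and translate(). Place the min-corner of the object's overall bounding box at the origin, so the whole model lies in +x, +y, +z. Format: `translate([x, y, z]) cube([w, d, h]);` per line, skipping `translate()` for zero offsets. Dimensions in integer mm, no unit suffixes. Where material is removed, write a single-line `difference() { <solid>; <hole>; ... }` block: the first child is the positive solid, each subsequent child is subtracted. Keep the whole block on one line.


difference() { cube([4781, 248, 2605]); translate([978, 0, 1558]) cube([1394, 248, 754]); }


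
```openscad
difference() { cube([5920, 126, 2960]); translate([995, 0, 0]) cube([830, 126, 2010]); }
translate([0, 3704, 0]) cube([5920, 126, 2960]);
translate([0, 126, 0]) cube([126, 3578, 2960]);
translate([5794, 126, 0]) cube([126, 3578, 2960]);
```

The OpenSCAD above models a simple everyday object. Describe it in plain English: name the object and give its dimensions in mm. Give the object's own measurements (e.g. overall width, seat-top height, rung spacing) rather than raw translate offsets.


A single room: four walls, each 2960 mm tall and 126 mm thick, enclosing an outside footprint 5920×3830 mm (x × y), no floor or roof. The front and back walls (−y and +y sides) run the full x-width; the side walls fit between their inner faces. A door opening 830 mm wide and 2010 mm tall is cut through the front wall from the floor up, its −x edge 995 mm from the wall's −x end.


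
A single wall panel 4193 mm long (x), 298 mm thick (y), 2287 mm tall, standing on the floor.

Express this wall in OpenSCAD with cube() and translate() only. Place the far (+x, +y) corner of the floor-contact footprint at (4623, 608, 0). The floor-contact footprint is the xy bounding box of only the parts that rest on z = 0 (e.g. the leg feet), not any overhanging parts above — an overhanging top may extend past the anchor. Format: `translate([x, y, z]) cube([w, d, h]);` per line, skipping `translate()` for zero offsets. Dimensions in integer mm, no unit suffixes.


translate([430, 310, 0]) cube([4193, 298, 2287]);


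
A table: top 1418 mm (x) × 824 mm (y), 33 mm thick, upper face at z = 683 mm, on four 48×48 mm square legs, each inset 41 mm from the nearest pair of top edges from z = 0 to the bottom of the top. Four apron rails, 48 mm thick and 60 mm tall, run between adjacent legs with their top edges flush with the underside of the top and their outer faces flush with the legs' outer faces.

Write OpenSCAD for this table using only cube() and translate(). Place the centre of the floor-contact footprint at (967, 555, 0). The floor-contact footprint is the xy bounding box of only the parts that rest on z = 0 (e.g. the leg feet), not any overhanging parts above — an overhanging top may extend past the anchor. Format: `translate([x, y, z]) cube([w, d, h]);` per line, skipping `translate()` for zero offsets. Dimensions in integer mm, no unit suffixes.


// leg_h = 683 - 33 = 650
// apron z = 650 - 60 = 590
translate([258, 143, 650]) cube([1418, 824, 33]);
translate([299, 184, 0]) cube([48, 48, 650]);
translate([1587, 184, 0]) cube([48, 48, 650]);
translate([299, 878, 0]) cube([48, 48, 650]);
translate([1587, 878, 0]) cube([48, 48, 650]);
translate([347, 184, 590]) cube([1240, 48, 60]);
translate([347, 878, 590]) cube([1240, 48, 60]);
translate([299, 232, 590]) cube([48, 646, 60]);
translate([1587, 232, 590]) cube([48, 646, 60]);


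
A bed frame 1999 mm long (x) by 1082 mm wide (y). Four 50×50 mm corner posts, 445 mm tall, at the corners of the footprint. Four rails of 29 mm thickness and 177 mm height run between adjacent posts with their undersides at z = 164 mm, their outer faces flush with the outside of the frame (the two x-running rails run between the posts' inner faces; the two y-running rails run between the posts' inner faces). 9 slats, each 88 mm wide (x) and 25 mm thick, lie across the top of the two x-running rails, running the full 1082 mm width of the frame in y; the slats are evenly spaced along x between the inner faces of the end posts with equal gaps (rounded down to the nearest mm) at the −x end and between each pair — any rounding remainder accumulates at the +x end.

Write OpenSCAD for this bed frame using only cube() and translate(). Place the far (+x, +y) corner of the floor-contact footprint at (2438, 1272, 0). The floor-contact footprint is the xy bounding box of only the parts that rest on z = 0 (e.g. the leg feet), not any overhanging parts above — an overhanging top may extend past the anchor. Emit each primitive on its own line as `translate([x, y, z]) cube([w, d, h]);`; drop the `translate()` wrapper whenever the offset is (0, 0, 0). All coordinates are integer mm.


// slat z = rail_z + rail_h = 164 + 177 = 341
// slat gap = ⌊(1899 − 9·88) / 10⌋ = 110
translate([439, 190, 0]) cube([50, 50, 445]);
translate([439, 1222, 0]) cube([50, 50, 445]);
translate([2388, 190, 0]) cube([50, 50, 445]);
translate([2388, 1222, 0]) cube([50, 50, 445]);
translate([489, 190, 164]) cube([1899, 29, 177]);
translate([489, 1243, 164]) cube([1899, 29, 177]);
translate([439, 240, 164]) cube([29, 982, 177]);
translate([2409, 240, 164]) cube([29, 982, 177]);
translate([599, 190, 341]) cube([88, 1082, 25]);
translate([797, 190, 341]) cube([88, 1082, 25]);
translate([995, 190, 341]) cube([88, 1082, 25]);
translate([1193, 190, 341]) cube([88, 1082, 25]);
translate([1391, 190, 341]) cube([88, 1082, 25]);
translate([1589, 190, 341]) cube([88, 1082, 25]);
translate([1787, 190, 341]) cube([88, 1082, 25]);
translate([1985, 190, 341]) cube([88, 1082, 25]);
translate([2183, 190, 341]) cube([88, 1082, 25]);


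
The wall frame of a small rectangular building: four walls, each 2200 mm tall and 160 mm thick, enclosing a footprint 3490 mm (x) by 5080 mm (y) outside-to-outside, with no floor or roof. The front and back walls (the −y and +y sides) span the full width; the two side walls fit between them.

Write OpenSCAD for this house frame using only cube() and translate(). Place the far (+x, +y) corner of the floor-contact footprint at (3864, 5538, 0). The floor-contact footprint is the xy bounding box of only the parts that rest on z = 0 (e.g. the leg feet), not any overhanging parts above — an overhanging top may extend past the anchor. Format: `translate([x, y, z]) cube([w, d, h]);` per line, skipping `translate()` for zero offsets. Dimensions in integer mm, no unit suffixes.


translate([374, 458, 0]) cube([3490, 160, 2200]);
translate([374, 5378, 0]) cube([3490, 160, 2200]);
translate([374, 618, 0]) cube([160, 4760, 2200]);
translate([3704, 618, 0]) cube([160, 4760, 2200]);


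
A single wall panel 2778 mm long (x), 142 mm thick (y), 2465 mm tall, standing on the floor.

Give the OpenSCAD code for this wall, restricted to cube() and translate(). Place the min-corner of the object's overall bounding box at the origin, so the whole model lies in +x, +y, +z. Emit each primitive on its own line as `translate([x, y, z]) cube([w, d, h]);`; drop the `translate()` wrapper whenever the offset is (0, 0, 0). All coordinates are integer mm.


cube([2778, 142, 2465]);


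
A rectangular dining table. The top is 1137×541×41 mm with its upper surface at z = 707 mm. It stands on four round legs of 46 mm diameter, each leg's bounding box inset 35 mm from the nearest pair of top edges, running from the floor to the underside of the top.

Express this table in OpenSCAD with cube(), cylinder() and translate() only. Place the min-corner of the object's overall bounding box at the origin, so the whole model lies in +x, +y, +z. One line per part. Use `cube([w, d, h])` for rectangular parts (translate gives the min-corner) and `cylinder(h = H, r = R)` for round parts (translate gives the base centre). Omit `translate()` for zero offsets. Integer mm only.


translate([0, 0, 666]) cube([1137, 541, 41]);
translate([58, 58, 0]) cylinder(h = 666, r = 23);
translate([1079, 58, 0]) cylinder(h = 666, r = 23);
translate([58, 483, 0]) cylinder(h = 666, r = 23);
translate([1079, 483, 0]) cylinder(h = 666, r = 23);


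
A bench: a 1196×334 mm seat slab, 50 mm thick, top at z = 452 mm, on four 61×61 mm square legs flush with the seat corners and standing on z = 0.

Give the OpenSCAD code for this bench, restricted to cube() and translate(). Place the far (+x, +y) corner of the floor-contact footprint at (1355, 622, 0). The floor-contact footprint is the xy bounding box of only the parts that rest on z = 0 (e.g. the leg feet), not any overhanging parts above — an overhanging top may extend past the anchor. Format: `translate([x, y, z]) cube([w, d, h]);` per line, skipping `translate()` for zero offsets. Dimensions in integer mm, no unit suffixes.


translate([159, 288, 402]) cube([1196, 334, 50]);
translate([159, 288, 0]) cube([61, 61, 402]);
translate([159, 561, 0]) cube([61, 61, 402]);
translate([1294, 288, 0]) cube([61, 61, 402]);
translate([1294, 561, 0]) cube([61, 61, 402]);


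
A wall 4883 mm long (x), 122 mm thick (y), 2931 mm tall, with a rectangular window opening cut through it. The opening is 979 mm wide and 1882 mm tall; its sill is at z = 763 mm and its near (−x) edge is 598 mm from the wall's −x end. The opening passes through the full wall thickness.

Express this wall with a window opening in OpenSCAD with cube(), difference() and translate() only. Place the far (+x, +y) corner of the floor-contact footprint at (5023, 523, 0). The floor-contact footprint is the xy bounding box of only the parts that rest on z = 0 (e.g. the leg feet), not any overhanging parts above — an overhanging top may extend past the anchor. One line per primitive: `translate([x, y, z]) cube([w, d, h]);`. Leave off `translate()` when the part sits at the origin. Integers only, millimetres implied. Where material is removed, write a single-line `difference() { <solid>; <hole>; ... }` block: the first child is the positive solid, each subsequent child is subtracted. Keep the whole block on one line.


difference() { translate([140, 401, 0]) cube([4883, 122, 2931]); translate([738, 401, 763]) cube([979, 122, 1882]); }


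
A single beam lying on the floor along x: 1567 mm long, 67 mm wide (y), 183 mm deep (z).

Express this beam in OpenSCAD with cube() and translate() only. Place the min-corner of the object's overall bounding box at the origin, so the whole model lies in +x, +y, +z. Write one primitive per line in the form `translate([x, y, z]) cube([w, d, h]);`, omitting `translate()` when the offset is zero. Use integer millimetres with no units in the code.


cube([1567, 67, 183]);


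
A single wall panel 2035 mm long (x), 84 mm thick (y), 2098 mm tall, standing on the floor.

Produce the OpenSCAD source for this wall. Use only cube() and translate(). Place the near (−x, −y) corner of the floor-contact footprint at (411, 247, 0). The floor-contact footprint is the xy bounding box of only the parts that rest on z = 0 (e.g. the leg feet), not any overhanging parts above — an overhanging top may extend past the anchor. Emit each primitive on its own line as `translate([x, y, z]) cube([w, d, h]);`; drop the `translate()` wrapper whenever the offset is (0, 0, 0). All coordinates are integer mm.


translate([411, 247, 0]) cube([2035, 84, 2098]);


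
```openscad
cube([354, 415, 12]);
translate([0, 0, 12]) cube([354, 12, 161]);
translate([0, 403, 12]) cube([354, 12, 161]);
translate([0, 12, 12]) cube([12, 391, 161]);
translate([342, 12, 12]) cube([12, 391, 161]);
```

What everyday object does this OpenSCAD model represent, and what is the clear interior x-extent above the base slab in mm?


An open box. The internal width is 330 mm.

A 354×415 base slab with four walls standing on it — an open box. The base is 354 mm wide and the walls are 12 mm thick, so the internal width is 354 − 2 × 12 = 330 mm.


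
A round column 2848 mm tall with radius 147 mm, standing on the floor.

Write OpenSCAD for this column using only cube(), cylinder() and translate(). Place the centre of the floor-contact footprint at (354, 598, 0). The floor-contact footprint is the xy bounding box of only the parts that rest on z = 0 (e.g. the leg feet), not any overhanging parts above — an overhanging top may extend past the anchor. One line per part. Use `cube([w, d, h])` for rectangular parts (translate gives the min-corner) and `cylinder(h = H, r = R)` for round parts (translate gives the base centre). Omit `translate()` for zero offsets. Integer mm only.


translate([354, 598, 0]) cylinder(h = 2848, r = 147);


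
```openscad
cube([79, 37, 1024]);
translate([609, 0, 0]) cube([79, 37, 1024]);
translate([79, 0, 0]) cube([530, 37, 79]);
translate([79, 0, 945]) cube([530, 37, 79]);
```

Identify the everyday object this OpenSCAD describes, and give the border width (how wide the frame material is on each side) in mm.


A picture frame. The border width is 79 mm.

Four thin pieces enclosing a rectangular opening — a picture frame. The two full-height stiles are 1024 mm tall; the top rail sits at z = 945 and is 79 mm tall, so the border above the opening is 1024 − 945 = 79 mm, matching the stile x-width.


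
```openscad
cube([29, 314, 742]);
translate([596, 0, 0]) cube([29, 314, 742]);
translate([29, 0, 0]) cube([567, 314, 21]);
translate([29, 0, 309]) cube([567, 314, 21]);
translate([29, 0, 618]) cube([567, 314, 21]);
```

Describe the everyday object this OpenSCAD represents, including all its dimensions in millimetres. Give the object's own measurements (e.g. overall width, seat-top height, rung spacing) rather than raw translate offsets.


An open bookshelf. Two side panels, each 29 mm thick, 314 mm deep and 742 mm tall, stand 625 mm apart (outside-to-outside). Between them sit 3 shelves, each 21 mm thick and 314 mm deep, spanning the full gap between the sides. The bottom shelf rests on the floor (its underside at z = 0) and the clear gap between one shelf's top and the next shelf's underside is 288 mm.


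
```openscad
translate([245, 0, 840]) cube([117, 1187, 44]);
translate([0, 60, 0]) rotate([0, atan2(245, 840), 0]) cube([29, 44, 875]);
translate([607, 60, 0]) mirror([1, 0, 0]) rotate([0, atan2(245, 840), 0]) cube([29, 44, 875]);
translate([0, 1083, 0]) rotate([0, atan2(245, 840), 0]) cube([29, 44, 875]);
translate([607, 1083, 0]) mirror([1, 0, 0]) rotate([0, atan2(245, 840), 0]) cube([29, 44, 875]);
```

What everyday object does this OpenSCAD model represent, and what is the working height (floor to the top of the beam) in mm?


A sawhorse. The overall height is 884 mm.

A beam across two mirrored pairs of raked legs — a sawhorse. The beam's underside is at z = 840 (matching the legs' vertical rise in atan2(245, 840)) and the beam is 44 mm tall, so its top is at 840 + 44 = 884 mm. The raked legs top out at the beam's underside, so that is the highest point.


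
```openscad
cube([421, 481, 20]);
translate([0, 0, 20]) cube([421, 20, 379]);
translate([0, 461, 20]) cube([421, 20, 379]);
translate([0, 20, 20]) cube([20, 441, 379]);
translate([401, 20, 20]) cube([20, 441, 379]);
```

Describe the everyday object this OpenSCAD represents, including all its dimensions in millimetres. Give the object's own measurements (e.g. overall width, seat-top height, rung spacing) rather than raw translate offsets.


An open-topped rectangular box: outside dimensions 421×481×399 mm, with a uniform wall and base thickness of 20 mm. The base is a full 421×481 slab on the floor; four walls sit on top of the base. The front and back walls (the −y and +y sides) span the full width; the two side walls fit between them.


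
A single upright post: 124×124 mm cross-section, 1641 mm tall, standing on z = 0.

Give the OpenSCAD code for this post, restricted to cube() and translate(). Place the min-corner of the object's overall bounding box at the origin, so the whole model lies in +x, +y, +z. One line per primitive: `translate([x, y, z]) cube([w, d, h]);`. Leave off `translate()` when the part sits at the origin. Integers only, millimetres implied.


cube([124, 124, 1641]);


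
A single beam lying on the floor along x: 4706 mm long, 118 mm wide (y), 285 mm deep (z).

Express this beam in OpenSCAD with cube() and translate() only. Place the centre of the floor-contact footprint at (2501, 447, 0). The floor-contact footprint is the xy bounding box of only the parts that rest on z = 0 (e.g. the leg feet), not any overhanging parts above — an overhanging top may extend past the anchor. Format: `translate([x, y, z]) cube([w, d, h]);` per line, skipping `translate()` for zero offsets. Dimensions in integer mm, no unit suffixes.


translate([148, 388, 0]) cube([4706, 118, 285]);


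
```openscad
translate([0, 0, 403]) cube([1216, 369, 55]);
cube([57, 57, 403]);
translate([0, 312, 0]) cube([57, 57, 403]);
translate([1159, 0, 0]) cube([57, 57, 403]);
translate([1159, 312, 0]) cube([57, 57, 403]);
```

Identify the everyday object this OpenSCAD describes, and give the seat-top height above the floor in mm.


A bench. The seat-top height is 458 mm.

A long slab on four corner posts — a bench. The slab sits at z = 403 with thickness 55, so the top is 403 + 55 = 458 mm.


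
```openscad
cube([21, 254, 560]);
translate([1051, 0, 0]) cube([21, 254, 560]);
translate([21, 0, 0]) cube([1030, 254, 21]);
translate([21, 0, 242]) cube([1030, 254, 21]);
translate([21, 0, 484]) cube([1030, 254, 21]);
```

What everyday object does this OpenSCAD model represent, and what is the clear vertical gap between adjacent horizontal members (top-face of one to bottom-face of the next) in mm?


A bookshelf. The clear shelf gap is 221 mm.

Two tall side panels with 3 horizontal boards between them — a bookshelf. The first two shelf undersides are at z = 0 and z = 242; with shelf thickness 21, the clear gap is 242 − 0 − 21 = 221 mm.


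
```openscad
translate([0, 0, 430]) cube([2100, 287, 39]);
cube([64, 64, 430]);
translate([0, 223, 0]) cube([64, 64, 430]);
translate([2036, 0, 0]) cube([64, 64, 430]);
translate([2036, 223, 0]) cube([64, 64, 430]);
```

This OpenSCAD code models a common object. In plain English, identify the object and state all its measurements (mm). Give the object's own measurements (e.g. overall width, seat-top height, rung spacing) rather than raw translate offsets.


A long wooden bench with a 2100 mm (x) × 287 mm (y) seat, 39 mm thick, its top surface 469 mm above the floor. Four 64 mm square legs at the seat corners, flush with the edges, run from z = 0 to the seat underside.


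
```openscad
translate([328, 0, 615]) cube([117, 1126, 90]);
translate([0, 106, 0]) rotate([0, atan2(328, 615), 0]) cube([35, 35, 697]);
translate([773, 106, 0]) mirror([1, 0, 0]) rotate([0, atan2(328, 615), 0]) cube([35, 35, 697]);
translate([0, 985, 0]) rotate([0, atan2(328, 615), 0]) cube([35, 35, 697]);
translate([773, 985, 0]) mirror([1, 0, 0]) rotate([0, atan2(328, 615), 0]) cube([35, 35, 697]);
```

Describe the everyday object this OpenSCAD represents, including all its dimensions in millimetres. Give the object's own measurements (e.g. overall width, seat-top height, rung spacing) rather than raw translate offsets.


A sawhorse. A 117×1126×90 mm beam (x, y, z) sits on two A-frame leg pairs. Each pair is two raked legs of 35×35 mm section (35 mm along y) splaying symmetrically in x. Each leg rises 615 mm vertically over 328 mm of horizontal reach and is 697 mm long along its own axis. Every leg's outer bottom edge rests on the floor and its outer top edge meets a bottom edge of the beam — the left legs (tilting toward +x) meet the beam's −x bottom edge, the right legs (their mirror images, tilting toward −x) meet its +x bottom edge — so the leg tops tuck under the beam, the beam's underside is 615 mm above the floor, and the feet are 773 mm apart outside-to-outside with the beam centred between them. The two leg pairs are set in 106 mm from either end of the beam.


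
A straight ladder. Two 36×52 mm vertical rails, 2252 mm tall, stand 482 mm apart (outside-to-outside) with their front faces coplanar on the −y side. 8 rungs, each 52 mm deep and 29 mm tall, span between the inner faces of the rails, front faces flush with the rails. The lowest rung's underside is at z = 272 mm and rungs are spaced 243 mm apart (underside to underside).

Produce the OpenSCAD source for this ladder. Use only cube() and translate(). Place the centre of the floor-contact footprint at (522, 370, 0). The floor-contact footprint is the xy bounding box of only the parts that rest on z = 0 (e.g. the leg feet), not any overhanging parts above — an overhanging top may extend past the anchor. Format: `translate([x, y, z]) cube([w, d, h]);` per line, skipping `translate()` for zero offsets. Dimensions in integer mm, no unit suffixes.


// rung span = 482 - 2*36 = 410
// rung[k] z = 272 + k*243
translate([281, 344, 0]) cube([36, 52, 2252]);
translate([727, 344, 0]) cube([36, 52, 2252]);
translate([317, 344, 272]) cube([410, 52, 29]);
translate([317, 344, 515]) cube([410, 52, 29]);
translate([317, 344, 758]) cube([410, 52, 29]);
translate([317, 344, 1001]) cube([410, 52, 29]);
translate([317, 344, 1244]) cube([410, 52, 29]);
translate([317, 344, 1487]) cube([410, 52, 29]);
translate([317, 344, 1730]) cube([410, 52, 29]);
translate([317, 344, 1973]) cube([410, 52, 29]);


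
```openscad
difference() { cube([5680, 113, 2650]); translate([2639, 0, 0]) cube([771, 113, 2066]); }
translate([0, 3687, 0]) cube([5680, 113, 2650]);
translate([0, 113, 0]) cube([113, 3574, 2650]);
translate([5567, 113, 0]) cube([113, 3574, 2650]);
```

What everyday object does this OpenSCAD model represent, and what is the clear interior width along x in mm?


A single room. The interior width is 5454 mm.

Four walls enclosing a rectangle with a door in the front wall — a room. Outside width 5680 minus two 113 mm walls gives 5454 mm.


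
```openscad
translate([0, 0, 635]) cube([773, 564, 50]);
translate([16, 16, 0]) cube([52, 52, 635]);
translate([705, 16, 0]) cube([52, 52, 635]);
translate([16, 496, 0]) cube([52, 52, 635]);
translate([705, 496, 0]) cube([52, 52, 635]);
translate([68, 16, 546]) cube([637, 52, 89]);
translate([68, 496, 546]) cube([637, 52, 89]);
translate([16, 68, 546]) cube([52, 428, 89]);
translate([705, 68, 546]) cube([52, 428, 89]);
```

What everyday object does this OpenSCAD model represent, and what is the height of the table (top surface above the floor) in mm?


A table. The table height is 685 mm.

A 773×564×50 slab sits at z = 635 on four 52 mm square posts — a table. The top surface is at 635 + 50 = 685 mm.


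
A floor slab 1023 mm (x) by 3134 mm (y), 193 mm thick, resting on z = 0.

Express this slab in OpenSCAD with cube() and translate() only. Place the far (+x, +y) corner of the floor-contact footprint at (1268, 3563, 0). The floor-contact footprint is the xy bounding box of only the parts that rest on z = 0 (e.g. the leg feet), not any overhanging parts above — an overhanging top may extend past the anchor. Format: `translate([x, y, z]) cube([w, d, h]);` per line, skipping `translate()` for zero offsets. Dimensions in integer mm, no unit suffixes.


translate([245, 429, 0]) cube([1023, 3134, 193]);


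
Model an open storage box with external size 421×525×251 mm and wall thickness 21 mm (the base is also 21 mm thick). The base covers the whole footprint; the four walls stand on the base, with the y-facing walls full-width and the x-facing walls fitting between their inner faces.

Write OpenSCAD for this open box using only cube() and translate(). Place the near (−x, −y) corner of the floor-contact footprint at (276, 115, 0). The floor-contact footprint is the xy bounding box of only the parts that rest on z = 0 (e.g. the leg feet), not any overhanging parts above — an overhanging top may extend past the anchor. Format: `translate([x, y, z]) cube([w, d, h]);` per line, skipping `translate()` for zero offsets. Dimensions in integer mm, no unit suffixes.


translate([276, 115, 0]) cube([421, 525, 21]);
translate([276, 115, 21]) cube([421, 21, 230]);
translate([276, 619, 21]) cube([421, 21, 230]);
translate([276, 136, 21]) cube([21, 483, 230]);
translate([676, 136, 21]) cube([21, 483, 230]);


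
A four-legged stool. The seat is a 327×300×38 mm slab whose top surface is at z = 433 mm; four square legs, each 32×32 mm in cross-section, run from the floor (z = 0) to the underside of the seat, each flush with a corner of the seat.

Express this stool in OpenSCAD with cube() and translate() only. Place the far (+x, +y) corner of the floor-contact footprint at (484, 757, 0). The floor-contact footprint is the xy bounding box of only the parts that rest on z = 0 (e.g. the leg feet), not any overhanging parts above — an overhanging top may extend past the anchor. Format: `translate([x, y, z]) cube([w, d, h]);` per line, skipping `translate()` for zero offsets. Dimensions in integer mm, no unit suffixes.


translate([157, 457, 395]) cube([327, 300, 38]);
translate([157, 457, 0]) cube([32, 32, 395]);
translate([452, 457, 0]) cube([32, 32, 395]);
translate([157, 725, 0]) cube([32, 32, 395]);
translate([452, 725, 0]) cube([32, 32, 395]);


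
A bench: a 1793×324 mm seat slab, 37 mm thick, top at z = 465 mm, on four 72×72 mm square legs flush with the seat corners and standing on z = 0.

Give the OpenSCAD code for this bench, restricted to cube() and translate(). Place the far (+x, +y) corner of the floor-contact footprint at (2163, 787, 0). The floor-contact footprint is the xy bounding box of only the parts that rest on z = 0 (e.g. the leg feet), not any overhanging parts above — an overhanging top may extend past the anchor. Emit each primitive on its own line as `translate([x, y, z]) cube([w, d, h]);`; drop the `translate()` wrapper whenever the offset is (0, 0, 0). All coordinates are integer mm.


translate([370, 463, 428]) cube([1793, 324, 37]);
translate([370, 463, 0]) cube([72, 72, 428]);
translate([370, 715, 0]) cube([72, 72, 428]);
translate([2091, 463, 0]) cube([72, 72, 428]);
translate([2091, 715, 0]) cube([72, 72, 428]);
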